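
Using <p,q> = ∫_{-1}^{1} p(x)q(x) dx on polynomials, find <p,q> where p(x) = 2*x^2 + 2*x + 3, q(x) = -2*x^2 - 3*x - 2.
<p,q> = -364/15

Expand the product: p(x)·q(x) = -4*x^4 - 10*x^3 - 16*x^2 - 13*x - 6.
∫_{-1}^{1} of each monomial x^k gives [2/(k+1) if k even, 0 if k odd]. Integrating term-by-term (or equivalently evaluating the antiderivative F(x) = -4*x^5/5 - 5*x^4/2 - 16*x^3/3 - 13*x^2/2 - 6*x at the endpoints):
  F(1) − F(−1) = -317/15 − (47/15) = -364/15.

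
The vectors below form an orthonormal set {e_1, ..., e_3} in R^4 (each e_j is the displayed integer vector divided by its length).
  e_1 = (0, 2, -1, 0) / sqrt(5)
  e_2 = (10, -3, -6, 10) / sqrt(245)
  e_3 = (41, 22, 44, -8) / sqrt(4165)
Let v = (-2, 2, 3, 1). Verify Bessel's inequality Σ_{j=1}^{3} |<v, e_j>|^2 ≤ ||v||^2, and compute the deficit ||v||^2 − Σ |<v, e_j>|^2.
Σ |<v, e_j>|^2 = 569/85; ||v||^2 = 18; deficit = 961/85

Write each e_j = u_j / sqrt(<u_j, u_j>) where u_j is the displayed integer vector. Then <v, e_j> = <v, u_j> / sqrt(<u_j, u_j>), so |<v, e_j>|^2 = <v, u_j>^2 / <u_j, u_j>.
Coefficients: <v, e_1> = 1/sqrt(5), <v, e_2> = -34/sqrt(245), <v, e_3> = 86/sqrt(4165).
Square and sum: Σ |<v, e_j>|^2 = 569/85.
Compute ||v||^2 = v·v = 18.
Deficit = 18 − 569/85 = 961/85 ≥ 0, confirming Bessel's inequality. (The deficit equals ||v − Σ <v,e_j> e_j||^2, the squared distance from v to span{e_j}.)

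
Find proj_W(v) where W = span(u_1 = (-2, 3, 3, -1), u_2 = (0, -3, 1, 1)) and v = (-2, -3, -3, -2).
proj_W(v) = (52/51, -28/17, -76/51, 28/51)

Set up U = [u_1 | ... | u_2] ∈ R^(4×2). The projector onto W = col(U) is P = U (U^T U)^(-1) U^T.
Compute U^T U =
  [23, -7]
  [-7, 11],
and U^T v = (-12, 4).
Solve U^T U · c = U^T v for the coefficients: c = (-26/51, 2/51). The projection is proj_W(v) = U c.
Check: (v - proj_W(v)) · u_1 = 0  (should be 0).
Check: (v - proj_W(v)) · u_2 = 0  (should be 0).
Result: proj_W(v) = (52/51, -28/17, -76/51, 28/51).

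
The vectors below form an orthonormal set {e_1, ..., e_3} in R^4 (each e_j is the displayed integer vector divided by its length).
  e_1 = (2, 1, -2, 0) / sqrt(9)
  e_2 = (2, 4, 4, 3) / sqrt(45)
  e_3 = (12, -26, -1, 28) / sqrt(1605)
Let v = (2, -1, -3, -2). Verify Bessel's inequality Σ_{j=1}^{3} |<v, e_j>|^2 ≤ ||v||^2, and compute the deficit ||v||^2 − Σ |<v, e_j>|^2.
Σ |<v, e_j>|^2 = 1734/107; ||v||^2 = 18; deficit = 192/107

Write each e_j = u_j / sqrt(<u_j, u_j>) where u_j is the displayed integer vector. Then <v, e_j> = <v, u_j> / sqrt(<u_j, u_j>), so |<v, e_j>|^2 = <v, u_j>^2 / <u_j, u_j>.
Coefficients: <v, e_1> = 9/sqrt(9), <v, e_2> = -18/sqrt(45), <v, e_3> = -3/sqrt(1605).
Square and sum: Σ |<v, e_j>|^2 = 1734/107.
Compute ||v||^2 = v·v = 18.
Deficit = 18 − 1734/107 = 192/107 ≥ 0, confirming Bessel's inequality. (The deficit equals ||v − Σ <v,e_j> e_j||^2, the squared distance from v to span{e_j}.)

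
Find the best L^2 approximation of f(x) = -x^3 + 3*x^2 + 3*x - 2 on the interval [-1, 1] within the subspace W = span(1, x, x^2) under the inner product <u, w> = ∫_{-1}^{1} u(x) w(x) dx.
g(x) = 3*x^2 + 12*x/5 - 2

The best approximation g ∈ W is the orthogonal projection of f onto W. Writing g = a_0 + a_1 x + a_2 x^2, the coefficients solve the normal equations G · a = b where
  G_{ij} = <φ_i, φ_j> and b_i = <f, φ_i>, with φ_0 = 1, φ_1 = x, φ_2 = x^2.
G =
  [2, 0, 2/3]
  [0, 2/3, 0]
  [2/3, 0, 2/5],
b = (-2, 8/5, -2/15).
Solving gives a_0 = -2, a_1 = 12/5, a_2 = 3, so
  g(x) = 3*x^2 + 12*x/5 - 2.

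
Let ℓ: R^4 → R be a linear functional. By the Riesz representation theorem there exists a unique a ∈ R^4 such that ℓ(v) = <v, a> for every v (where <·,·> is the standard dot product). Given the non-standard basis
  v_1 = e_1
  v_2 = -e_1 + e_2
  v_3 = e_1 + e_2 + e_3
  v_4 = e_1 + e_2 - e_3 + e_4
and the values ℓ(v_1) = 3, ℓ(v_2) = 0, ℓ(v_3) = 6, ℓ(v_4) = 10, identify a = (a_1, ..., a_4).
a = (3, 3, 0, 4)

Write a = (a_1, ..., a_4) in the standard basis. For each basis vector v_i, ℓ(v_i) = <v_i, a> is a linear equation in the a_j's. Collect the n equations into a matrix system V a = ℓ, where row i of V is v_i (expressed in the standard basis). Since V is invertible (lower-triangular with 1s on the diagonal, up to permutation), solve by back-substitution:
  V =
[[1, 0, 0, 0],
 [-1, 1, 0, 0],
 [1, 1, 1, 0],
 [1, 1, -1, 1]]
  V a = (3, 0, 6, 10)
Solving gives a = (3, 3, 0, 4).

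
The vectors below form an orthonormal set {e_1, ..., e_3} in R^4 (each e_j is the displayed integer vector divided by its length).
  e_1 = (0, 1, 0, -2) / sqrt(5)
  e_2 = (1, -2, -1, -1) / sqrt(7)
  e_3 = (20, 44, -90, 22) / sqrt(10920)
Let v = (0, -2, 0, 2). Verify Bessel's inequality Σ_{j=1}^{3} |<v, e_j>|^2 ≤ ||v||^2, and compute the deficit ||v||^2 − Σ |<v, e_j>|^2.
Σ |<v, e_j>|^2 = 310/39; ||v||^2 = 8; deficit = 2/39

Write each e_j = u_j / sqrt(<u_j, u_j>) where u_j is the displayed integer vector. Then <v, e_j> = <v, u_j> / sqrt(<u_j, u_j>), so |<v, e_j>|^2 = <v, u_j>^2 / <u_j, u_j>.
Coefficients: <v, e_1> = -6/sqrt(5), <v, e_2> = 2/sqrt(7), <v, e_3> = -44/sqrt(10920).
Square and sum: Σ |<v, e_j>|^2 = 310/39.
Compute ||v||^2 = v·v = 8.
Deficit = 8 − 310/39 = 2/39 ≥ 0, confirming Bessel's inequality. (The deficit equals ||v − Σ <v,e_j> e_j||^2, the squared distance from v to span{e_j}.)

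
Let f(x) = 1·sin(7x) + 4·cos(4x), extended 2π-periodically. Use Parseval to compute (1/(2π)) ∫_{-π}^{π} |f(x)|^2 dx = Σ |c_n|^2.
Σ |c_n|^2 = 17/2

Expand |f|^2 and use orthogonality of {sin(nx), cos(mx)} on [-π, π]:
  ∫_{-π}^{π} sin(nx)^2 dx = π, ∫ cos(mx)^2 dx = π, and cross terms integrate to 0.
So ∫_{-π}^{π} f(x)^2 dx = 1^2 · π + 4^2 · π = (1 + 16)π.
Divide by 2π: (1 + 16)/2 = 17/2.
By Parseval, this equals Σ |c_n|^2.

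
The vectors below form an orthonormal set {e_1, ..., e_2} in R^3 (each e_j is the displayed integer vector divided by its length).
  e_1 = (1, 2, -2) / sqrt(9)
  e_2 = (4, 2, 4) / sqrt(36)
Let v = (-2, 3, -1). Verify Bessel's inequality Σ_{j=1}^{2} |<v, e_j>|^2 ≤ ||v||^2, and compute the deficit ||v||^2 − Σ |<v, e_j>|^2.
Σ |<v, e_j>|^2 = 5; ||v||^2 = 14; deficit = 9

Write each e_j = u_j / sqrt(<u_j, u_j>) where u_j is the displayed integer vector. Then <v, e_j> = <v, u_j> / sqrt(<u_j, u_j>), so |<v, e_j>|^2 = <v, u_j>^2 / <u_j, u_j>.
Coefficients: <v, e_1> = 6/sqrt(9), <v, e_2> = -6/sqrt(36).
Square and sum: Σ |<v, e_j>|^2 = 5.
Compute ||v||^2 = v·v = 14.
Deficit = 14 − 5 = 9 ≥ 0, confirming Bessel's inequality. (The deficit equals ||v − Σ <v,e_j> e_j||^2, the squared distance from v to span{e_j}.)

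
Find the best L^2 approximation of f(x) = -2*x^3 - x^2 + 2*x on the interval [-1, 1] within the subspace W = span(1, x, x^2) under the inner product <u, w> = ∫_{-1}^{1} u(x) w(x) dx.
g(x) = -x^2 + 4*x/5

The best approximation g ∈ W is the orthogonal projection of f onto W. Writing g = a_0 + a_1 x + a_2 x^2, the coefficients solve the normal equations G · a = b where
  G_{ij} = <φ_i, φ_j> and b_i = <f, φ_i>, with φ_0 = 1, φ_1 = x, φ_2 = x^2.
G =
  [2, 0, 2/3]
  [0, 2/3, 0]
  [2/3, 0, 2/5],
b = (-2/3, 8/15, -2/5).
Solving gives a_0 = 0, a_1 = 4/5, a_2 = -1, so
  g(x) = -x^2 + 4*x/5.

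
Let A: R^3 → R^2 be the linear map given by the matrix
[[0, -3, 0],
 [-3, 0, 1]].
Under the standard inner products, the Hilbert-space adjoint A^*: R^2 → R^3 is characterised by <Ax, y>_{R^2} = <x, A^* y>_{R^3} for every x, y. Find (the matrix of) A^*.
A^* = A^T =
[[0, -3],
 [-3, 0],
 [0, 1]]

For real matrices with standard dot products, the defining identity <Ax, y> = <x, A^* y> gives (Ax)^T y = x^T (A^*) y, i.e. x^T A^T y = x^T (A^*) y. Since this holds for all x, y, we must have A^* = A^T. Therefore
A^* =
[[0, -3],
 [-3, 0],
 [0, 1]].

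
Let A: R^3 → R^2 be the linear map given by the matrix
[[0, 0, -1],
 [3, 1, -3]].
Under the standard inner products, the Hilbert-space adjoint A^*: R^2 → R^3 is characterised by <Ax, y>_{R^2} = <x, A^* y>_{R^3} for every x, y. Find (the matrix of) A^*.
A^* = A^T =
[[0, 3],
 [0, 1],
 [-1, -3]]

For real matrices with standard dot products, the defining identity <Ax, y> = <x, A^* y> gives (Ax)^T y = x^T (A^*) y, i.e. x^T A^T y = x^T (A^*) y. Since this holds for all x, y, we must have A^* = A^T. Therefore
A^* =
[[0, 3],
 [0, 1],
 [-1, -3]].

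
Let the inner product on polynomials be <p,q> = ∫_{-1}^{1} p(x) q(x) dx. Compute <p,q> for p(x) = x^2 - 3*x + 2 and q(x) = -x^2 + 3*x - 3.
<p,q> = -326/15

Expand the product: p(x)·q(x) = -x^4 + 6*x^3 - 14*x^2 + 15*x - 6.
∫_{-1}^{1} of each monomial x^k gives [2/(k+1) if k even, 0 if k odd]. Integrating term-by-term (or equivalently evaluating the antiderivative F(x) = -x^5/5 + 3*x^4/2 - 14*x^3/3 + 15*x^2/2 - 6*x at the endpoints):
  F(1) − F(−1) = -28/15 − (298/15) = -326/15.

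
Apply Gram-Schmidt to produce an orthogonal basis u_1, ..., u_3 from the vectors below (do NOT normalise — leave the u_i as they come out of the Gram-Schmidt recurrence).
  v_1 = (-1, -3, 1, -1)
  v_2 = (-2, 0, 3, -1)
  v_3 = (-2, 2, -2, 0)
Orthogonal basis:
  u_1 = (-1, -3, 1, -1)
  u_2 = (-3/2, 3/2, 5/2, -1/2)
  u_3 = (-26/11, 4/11, -19/11, -5/11)

Apply the Gram-Schmidt recurrence
  u_1 = v_1
  u_i = v_i − Σ_{j<i} ((v_i · u_j) / (u_j · u_j)) · u_j.

Step by step this gives:
  u_1 = (-1, -3, 1, -1)
  u_2 = (-3/2, 3/2, 5/2, -1/2)
  u_3 = (-26/11, 4/11, -19/11, -5/11)

Orthogonality check:
  u_2 · u_1 = 0 (should be 0)
  u_3 · u_1 = 0 (should be 0)
  u_3 · u_2 = 0 (should be 0)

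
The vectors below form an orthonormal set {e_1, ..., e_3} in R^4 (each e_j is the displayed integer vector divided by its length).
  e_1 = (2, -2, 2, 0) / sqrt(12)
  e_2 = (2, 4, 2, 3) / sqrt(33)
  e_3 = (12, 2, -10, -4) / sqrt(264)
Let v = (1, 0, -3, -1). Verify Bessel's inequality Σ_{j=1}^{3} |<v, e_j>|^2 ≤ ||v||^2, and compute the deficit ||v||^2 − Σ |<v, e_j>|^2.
Σ |<v, e_j>|^2 = 65/6; ||v||^2 = 11; deficit = 1/6

Write each e_j = u_j / sqrt(<u_j, u_j>) where u_j is the displayed integer vector. Then <v, e_j> = <v, u_j> / sqrt(<u_j, u_j>), so |<v, e_j>|^2 = <v, u_j>^2 / <u_j, u_j>.
Coefficients: <v, e_1> = -4/sqrt(12), <v, e_2> = -7/sqrt(33), <v, e_3> = 46/sqrt(264).
Square and sum: Σ |<v, e_j>|^2 = 65/6.
Compute ||v||^2 = v·v = 11.
Deficit = 11 − 65/6 = 1/6 ≥ 0, confirming Bessel's inequality. (The deficit equals ||v − Σ <v,e_j> e_j||^2, the squared distance from v to span{e_j}.)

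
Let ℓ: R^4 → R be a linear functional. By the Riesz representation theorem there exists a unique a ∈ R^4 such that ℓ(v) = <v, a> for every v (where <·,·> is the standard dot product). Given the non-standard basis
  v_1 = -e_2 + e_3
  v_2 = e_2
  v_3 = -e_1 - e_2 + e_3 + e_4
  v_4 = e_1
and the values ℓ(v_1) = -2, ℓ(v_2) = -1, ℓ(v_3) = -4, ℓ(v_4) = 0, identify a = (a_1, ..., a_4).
a = (0, -1, -3, -2)

Write a = (a_1, ..., a_4) in the standard basis. For each basis vector v_i, ℓ(v_i) = <v_i, a> is a linear equation in the a_j's. Collect the n equations into a matrix system V a = ℓ, where row i of V is v_i (expressed in the standard basis). Since V is invertible (lower-triangular with 1s on the diagonal, up to permutation), solve by back-substitution:
  V =
[[0, -1, 1, 0],
 [0, 1, 0, 0],
 [-1, -1, 1, 1],
 [1, 0, 0, 0]]
  V a = (-2, -1, -4, 0)
Solving gives a = (0, -1, -3, -2).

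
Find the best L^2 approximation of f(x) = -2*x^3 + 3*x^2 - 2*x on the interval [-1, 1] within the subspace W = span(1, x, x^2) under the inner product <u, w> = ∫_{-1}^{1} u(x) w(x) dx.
g(x) = 3*x^2 - 16*x/5

The best approximation g ∈ W is the orthogonal projection of f onto W. Writing g = a_0 + a_1 x + a_2 x^2, the coefficients solve the normal equations G · a = b where
  G_{ij} = <φ_i, φ_j> and b_i = <f, φ_i>, with φ_0 = 1, φ_1 = x, φ_2 = x^2.
G =
  [2, 0, 2/3]
  [0, 2/3, 0]
  [2/3, 0, 2/5],
b = (2, -32/15, 6/5).
Solving gives a_0 = 0, a_1 = -16/5, a_2 = 3, so
  g(x) = 3*x^2 - 16*x/5.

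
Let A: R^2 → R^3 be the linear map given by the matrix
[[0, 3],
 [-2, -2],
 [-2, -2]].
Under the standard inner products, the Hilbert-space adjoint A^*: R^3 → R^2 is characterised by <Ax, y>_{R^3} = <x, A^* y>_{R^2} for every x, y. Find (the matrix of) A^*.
A^* = A^T =
[[0, -2, -2],
 [3, -2, -2]]

For real matrices with standard dot products, the defining identity <Ax, y> = <x, A^* y> gives (Ax)^T y = x^T (A^*) y, i.e. x^T A^T y = x^T (A^*) y. Since this holds for all x, y, we must have A^* = A^T. Therefore
A^* =
[[0, -2, -2],
 [3, -2, -2]].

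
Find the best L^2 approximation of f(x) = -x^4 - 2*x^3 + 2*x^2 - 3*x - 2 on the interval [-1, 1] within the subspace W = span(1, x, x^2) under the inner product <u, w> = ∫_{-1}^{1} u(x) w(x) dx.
g(x) = 8*x^2/7 - 21*x/5 - 67/35

The best approximation g ∈ W is the orthogonal projection of f onto W. Writing g = a_0 + a_1 x + a_2 x^2, the coefficients solve the normal equations G · a = b where
  G_{ij} = <φ_i, φ_j> and b_i = <f, φ_i>, with φ_0 = 1, φ_1 = x, φ_2 = x^2.
G =
  [2, 0, 2/3]
  [0, 2/3, 0]
  [2/3, 0, 2/5],
b = (-46/15, -14/5, -86/105).
Solving gives a_0 = -67/35, a_1 = -21/5, a_2 = 8/7, so
  g(x) = 8*x^2/7 - 21*x/5 - 67/35.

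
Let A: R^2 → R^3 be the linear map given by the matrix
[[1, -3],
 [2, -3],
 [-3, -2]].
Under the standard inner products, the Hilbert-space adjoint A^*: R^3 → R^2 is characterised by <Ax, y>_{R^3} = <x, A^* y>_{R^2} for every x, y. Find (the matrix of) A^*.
A^* = A^T =
[[1, 2, -3],
 [-3, -3, -2]]

For real matrices with standard dot products, the defining identity <Ax, y> = <x, A^* y> gives (Ax)^T y = x^T (A^*) y, i.e. x^T A^T y = x^T (A^*) y. Since this holds for all x, y, we must have A^* = A^T. Therefore
A^* =
[[1, 2, -3],
 [-3, -3, -2]].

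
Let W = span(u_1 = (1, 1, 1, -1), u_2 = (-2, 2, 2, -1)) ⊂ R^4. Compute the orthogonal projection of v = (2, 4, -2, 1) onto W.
proj_W(v) = (68/43, 16/43, 16/43, -29/43)

Set up U = [u_1 | ... | u_2] ∈ R^(4×2). The projector onto W = col(U) is P = U (U^T U)^(-1) U^T.
Compute U^T U =
  [4, 3]
  [3, 13],
and U^T v = (3, -1).
Solve U^T U · c = U^T v for the coefficients: c = (42/43, -13/43). The projection is proj_W(v) = U c.
Check: (v - proj_W(v)) · u_1 = 0  (should be 0).
Check: (v - proj_W(v)) · u_2 = 0  (should be 0).
Result: proj_W(v) = (68/43, 16/43, 16/43, -29/43).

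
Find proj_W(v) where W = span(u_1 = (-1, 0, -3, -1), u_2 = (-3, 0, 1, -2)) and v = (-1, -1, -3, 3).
proj_W(v) = (13/15, 0, -41/15, 1/3)

Set up U = [u_1 | ... | u_2] ∈ R^(4×2). The projector onto W = col(U) is P = U (U^T U)^(-1) U^T.
Compute U^T U =
  [11, 2]
  [2, 14],
and U^T v = (7, -6).
Solve U^T U · c = U^T v for the coefficients: c = (11/15, -8/15). The projection is proj_W(v) = U c.
Check: (v - proj_W(v)) · u_1 = 0  (should be 0).
Check: (v - proj_W(v)) · u_2 = 0  (should be 0).
Result: proj_W(v) = (13/15, 0, -41/15, 1/3).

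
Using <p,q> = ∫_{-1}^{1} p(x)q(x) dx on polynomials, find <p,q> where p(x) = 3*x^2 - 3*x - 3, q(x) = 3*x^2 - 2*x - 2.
<p,q> = 48/5

Expand the product: p(x)·q(x) = 9*x^4 - 15*x^3 - 9*x^2 + 12*x + 6.
∫_{-1}^{1} of each monomial x^k gives [2/(k+1) if k even, 0 if k odd]. Integrating term-by-term (or equivalently evaluating the antiderivative F(x) = 9*x^5/5 - 15*x^4/4 - 3*x^3 + 6*x^2 + 6*x at the endpoints):
  F(1) − F(−1) = 141/20 − (-51/20) = 48/5.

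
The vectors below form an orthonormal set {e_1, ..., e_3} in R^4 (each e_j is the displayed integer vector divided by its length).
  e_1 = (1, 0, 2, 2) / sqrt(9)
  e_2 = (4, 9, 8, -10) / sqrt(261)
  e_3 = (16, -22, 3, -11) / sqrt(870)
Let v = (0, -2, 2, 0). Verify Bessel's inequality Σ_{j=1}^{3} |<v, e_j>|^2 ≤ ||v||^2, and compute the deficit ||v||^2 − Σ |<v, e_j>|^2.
Σ |<v, e_j>|^2 = 14/3; ||v||^2 = 8; deficit = 10/3

Write each e_j = u_j / sqrt(<u_j, u_j>) where u_j is the displayed integer vector. Then <v, e_j> = <v, u_j> / sqrt(<u_j, u_j>), so |<v, e_j>|^2 = <v, u_j>^2 / <u_j, u_j>.
Coefficients: <v, e_1> = 4/sqrt(9), <v, e_2> = -2/sqrt(261), <v, e_3> = 50/sqrt(870).
Square and sum: Σ |<v, e_j>|^2 = 14/3.
Compute ||v||^2 = v·v = 8.
Deficit = 8 − 14/3 = 10/3 ≥ 0, confirming Bessel's inequality. (The deficit equals ||v − Σ <v,e_j> e_j||^2, the squared distance from v to span{e_j}.)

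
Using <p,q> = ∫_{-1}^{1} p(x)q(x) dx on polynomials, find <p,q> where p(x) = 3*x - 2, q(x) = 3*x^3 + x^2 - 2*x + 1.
<p,q> = -86/15

Expand the product: p(x)·q(x) = 9*x^4 - 3*x^3 - 8*x^2 + 7*x - 2.
∫_{-1}^{1} of each monomial x^k gives [2/(k+1) if k even, 0 if k odd]. Integrating term-by-term (or equivalently evaluating the antiderivative F(x) = 9*x^5/5 - 3*x^4/4 - 8*x^3/3 + 7*x^2/2 - 2*x at the endpoints):
  F(1) − F(−1) = -7/60 − (337/60) = -86/15.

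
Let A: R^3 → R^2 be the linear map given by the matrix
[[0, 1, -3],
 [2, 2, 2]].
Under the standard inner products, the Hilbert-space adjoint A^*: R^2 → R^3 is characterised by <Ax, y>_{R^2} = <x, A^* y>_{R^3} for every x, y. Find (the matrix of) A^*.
A^* = A^T =
[[0, 2],
 [1, 2],
 [-3, 2]]

For real matrices with standard dot products, the defining identity <Ax, y> = <x, A^* y> gives (Ax)^T y = x^T (A^*) y, i.e. x^T A^T y = x^T (A^*) y. Since this holds for all x, y, we must have A^* = A^T. Therefore
A^* =
[[0, 2],
 [1, 2],
 [-3, 2]].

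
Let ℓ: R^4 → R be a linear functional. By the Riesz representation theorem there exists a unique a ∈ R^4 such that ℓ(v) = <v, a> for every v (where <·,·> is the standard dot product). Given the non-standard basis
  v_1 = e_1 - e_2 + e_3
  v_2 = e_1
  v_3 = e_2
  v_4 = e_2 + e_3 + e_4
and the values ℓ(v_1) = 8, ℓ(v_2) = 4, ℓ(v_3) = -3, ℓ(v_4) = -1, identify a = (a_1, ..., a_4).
a = (4, -3, 1, 1)

Write a = (a_1, ..., a_4) in the standard basis. For each basis vector v_i, ℓ(v_i) = <v_i, a> is a linear equation in the a_j's. Collect the n equations into a matrix system V a = ℓ, where row i of V is v_i (expressed in the standard basis). Since V is invertible (lower-triangular with 1s on the diagonal, up to permutation), solve by back-substitution:
  V =
[[1, -1, 1, 0],
 [1, 0, 0, 0],
 [0, 1, 0, 0],
 [0, 1, 1, 1]]
  V a = (8, 4, -3, -1)
Solving gives a = (4, -3, 1, 1).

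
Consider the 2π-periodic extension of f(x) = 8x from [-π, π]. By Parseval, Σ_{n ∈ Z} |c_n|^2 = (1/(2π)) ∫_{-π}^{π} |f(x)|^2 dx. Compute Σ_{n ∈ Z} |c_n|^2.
Σ |c_n|^2 = 64π^2/3

Expand and integrate term by term over [-π, π]:
  ∫ (8x)^2 dx = 64·(2π^3/3); ∫ 2·8·(0)·x dx = 0 (odd integrand); ∫ 0^2 dx = 0·2π.
So (1/(2π)) ∫_{-π}^{π} (8x)^2 dx = 64π^2/3 + 0 = 64π^2/3.
Parseval ⇒ Σ |c_n|^2 = 64π^2/3.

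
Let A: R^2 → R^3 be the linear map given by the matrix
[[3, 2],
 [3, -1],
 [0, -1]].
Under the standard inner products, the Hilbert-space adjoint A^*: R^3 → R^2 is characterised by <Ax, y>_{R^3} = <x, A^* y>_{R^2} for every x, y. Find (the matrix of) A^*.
A^* = A^T =
[[3, 3, 0],
 [2, -1, -1]]

For real matrices with standard dot products, the defining identity <Ax, y> = <x, A^* y> gives (Ax)^T y = x^T (A^*) y, i.e. x^T A^T y = x^T (A^*) y. Since this holds for all x, y, we must have A^* = A^T. Therefore
A^* =
[[3, 3, 0],
 [2, -1, -1]].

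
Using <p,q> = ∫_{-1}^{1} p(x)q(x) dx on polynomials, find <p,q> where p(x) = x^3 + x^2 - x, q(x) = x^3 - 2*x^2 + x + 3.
<p,q> = 86/105

Expand the product: p(x)·q(x) = x^6 - x^5 - 2*x^4 + 6*x^3 + 2*x^2 - 3*x.
∫_{-1}^{1} of each monomial x^k gives [2/(k+1) if k even, 0 if k odd]. Integrating term-by-term (or equivalently evaluating the antiderivative F(x) = x^7/7 - x^6/6 - 2*x^5/5 + 3*x^4/2 + 2*x^3/3 - 3*x^2/2 at the endpoints):
  F(1) − F(−1) = 17/70 − (-121/210) = 86/105.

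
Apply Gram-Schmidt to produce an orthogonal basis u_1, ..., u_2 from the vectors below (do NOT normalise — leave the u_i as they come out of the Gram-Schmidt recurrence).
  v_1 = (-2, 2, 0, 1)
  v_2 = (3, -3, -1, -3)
Orthogonal basis:
  u_1 = (-2, 2, 0, 1)
  u_2 = (-1/3, 1/3, -1, -4/3)

Apply the Gram-Schmidt recurrence
  u_1 = v_1
  u_i = v_i − Σ_{j<i} ((v_i · u_j) / (u_j · u_j)) · u_j.

Step by step this gives:
  u_1 = (-2, 2, 0, 1)
  u_2 = (-1/3, 1/3, -1, -4/3)

Orthogonality check:
  u_2 · u_1 = 0 (should be 0)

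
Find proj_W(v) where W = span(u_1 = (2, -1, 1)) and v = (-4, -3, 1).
proj_W(v) = (-4/3, 2/3, -2/3)

Set up U = [u_1 | ... | u_1] ∈ R^(3×1). The projector onto W = col(U) is P = U (U^T U)^(-1) U^T.
Compute U^T U =
  [6],
and U^T v = (-4).
Solve U^T U · c = U^T v for the coefficients: c = (-2/3). The projection is proj_W(v) = U c.
Check: (v - proj_W(v)) · u_1 = 0  (should be 0).
Result: proj_W(v) = (-4/3, 2/3, -2/3).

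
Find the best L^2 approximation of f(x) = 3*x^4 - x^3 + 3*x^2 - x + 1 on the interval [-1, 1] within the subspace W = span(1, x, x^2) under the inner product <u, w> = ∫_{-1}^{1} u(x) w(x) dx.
g(x) = 39*x^2/7 - 8*x/5 + 26/35

The best approximation g ∈ W is the orthogonal projection of f onto W. Writing g = a_0 + a_1 x + a_2 x^2, the coefficients solve the normal equations G · a = b where
  G_{ij} = <φ_i, φ_j> and b_i = <f, φ_i>, with φ_0 = 1, φ_1 = x, φ_2 = x^2.
G =
  [2, 0, 2/3]
  [0, 2/3, 0]
  [2/3, 0, 2/5],
b = (26/5, -16/15, 286/105).
Solving gives a_0 = 26/35, a_1 = -8/5, a_2 = 39/7, so
  g(x) = 39*x^2/7 - 8*x/5 + 26/35.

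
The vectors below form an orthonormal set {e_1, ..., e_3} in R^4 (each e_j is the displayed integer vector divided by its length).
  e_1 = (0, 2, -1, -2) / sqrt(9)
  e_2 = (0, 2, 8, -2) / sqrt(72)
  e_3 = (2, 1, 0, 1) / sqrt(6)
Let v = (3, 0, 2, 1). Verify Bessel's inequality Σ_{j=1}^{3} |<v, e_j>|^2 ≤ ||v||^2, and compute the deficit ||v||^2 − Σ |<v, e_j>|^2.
Σ |<v, e_j>|^2 = 38/3; ||v||^2 = 14; deficit = 4/3

Write each e_j = u_j / sqrt(<u_j, u_j>) where u_j is the displayed integer vector. Then <v, e_j> = <v, u_j> / sqrt(<u_j, u_j>), so |<v, e_j>|^2 = <v, u_j>^2 / <u_j, u_j>.
Coefficients: <v, e_1> = -4/sqrt(9), <v, e_2> = 14/sqrt(72), <v, e_3> = 7/sqrt(6).
Square and sum: Σ |<v, e_j>|^2 = 38/3.
Compute ||v||^2 = v·v = 14.
Deficit = 14 − 38/3 = 4/3 ≥ 0, confirming Bessel's inequality. (The deficit equals ||v − Σ <v,e_j> e_j||^2, the squared distance from v to span{e_j}.)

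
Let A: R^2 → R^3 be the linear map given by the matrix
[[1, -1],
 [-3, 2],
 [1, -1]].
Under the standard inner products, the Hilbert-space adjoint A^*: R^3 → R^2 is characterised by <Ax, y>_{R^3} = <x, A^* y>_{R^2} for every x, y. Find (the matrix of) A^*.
A^* = A^T =
[[1, -3, 1],
 [-1, 2, -1]]

For real matrices with standard dot products, the defining identity <Ax, y> = <x, A^* y> gives (Ax)^T y = x^T (A^*) y, i.e. x^T A^T y = x^T (A^*) y. Since this holds for all x, y, we must have A^* = A^T. Therefore
A^* =
[[1, -3, 1],
 [-1, 2, -1]].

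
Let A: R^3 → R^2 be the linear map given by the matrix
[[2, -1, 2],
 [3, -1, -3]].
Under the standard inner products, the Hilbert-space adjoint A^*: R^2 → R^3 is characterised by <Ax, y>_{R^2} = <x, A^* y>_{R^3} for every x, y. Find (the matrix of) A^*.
A^* = A^T =
[[2, 3],
 [-1, -1],
 [2, -3]]

For real matrices with standard dot products, the defining identity <Ax, y> = <x, A^* y> gives (Ax)^T y = x^T (A^*) y, i.e. x^T A^T y = x^T (A^*) y. Since this holds for all x, y, we must have A^* = A^T. Therefore
A^* =
[[2, 3],
 [-1, -1],
 [2, -3]].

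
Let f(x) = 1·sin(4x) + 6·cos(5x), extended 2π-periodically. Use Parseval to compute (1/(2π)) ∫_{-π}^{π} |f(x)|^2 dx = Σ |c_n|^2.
Σ |c_n|^2 = 37/2

Expand |f|^2 and use orthogonality of {sin(nx), cos(mx)} on [-π, π]:
  ∫_{-π}^{π} sin(nx)^2 dx = π, ∫ cos(mx)^2 dx = π, and cross terms integrate to 0.
So ∫_{-π}^{π} f(x)^2 dx = 1^2 · π + 6^2 · π = (1 + 36)π.
Divide by 2π: (1 + 36)/2 = 37/2.
By Parseval, this equals Σ |c_n|^2.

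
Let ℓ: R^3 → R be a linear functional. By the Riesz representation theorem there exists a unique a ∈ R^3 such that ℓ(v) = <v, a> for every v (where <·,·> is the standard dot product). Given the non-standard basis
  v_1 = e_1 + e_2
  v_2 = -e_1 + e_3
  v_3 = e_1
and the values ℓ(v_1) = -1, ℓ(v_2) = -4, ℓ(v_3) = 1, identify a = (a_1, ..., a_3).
a = (1, -2, -3)

Write a = (a_1, ..., a_3) in the standard basis. For each basis vector v_i, ℓ(v_i) = <v_i, a> is a linear equation in the a_j's. Collect the n equations into a matrix system V a = ℓ, where row i of V is v_i (expressed in the standard basis). Since V is invertible (lower-triangular with 1s on the diagonal, up to permutation), solve by back-substitution:
  V =
[[1, 1, 0],
 [-1, 0, 1],
 [1, 0, 0]]
  V a = (-1, -4, 1)
Solving gives a = (1, -2, -3).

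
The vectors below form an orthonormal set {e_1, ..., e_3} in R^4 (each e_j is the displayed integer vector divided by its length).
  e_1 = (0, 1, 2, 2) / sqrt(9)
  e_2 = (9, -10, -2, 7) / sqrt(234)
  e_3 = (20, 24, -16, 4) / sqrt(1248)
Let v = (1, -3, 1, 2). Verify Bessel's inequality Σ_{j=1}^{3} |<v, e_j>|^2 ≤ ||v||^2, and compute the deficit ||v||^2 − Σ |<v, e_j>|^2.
Σ |<v, e_j>|^2 = 15; ||v||^2 = 15; deficit = 0

Write each e_j = u_j / sqrt(<u_j, u_j>) where u_j is the displayed integer vector. Then <v, e_j> = <v, u_j> / sqrt(<u_j, u_j>), so |<v, e_j>|^2 = <v, u_j>^2 / <u_j, u_j>.
Coefficients: <v, e_1> = 3/sqrt(9), <v, e_2> = 51/sqrt(234), <v, e_3> = -60/sqrt(1248).
Square and sum: Σ |<v, e_j>|^2 = 15.
Compute ||v||^2 = v·v = 15.
Deficit = 15 − 15 = 0 ≥ 0, confirming Bessel's inequality. (The deficit equals ||v − Σ <v,e_j> e_j||^2, the squared distance from v to span{e_j}.)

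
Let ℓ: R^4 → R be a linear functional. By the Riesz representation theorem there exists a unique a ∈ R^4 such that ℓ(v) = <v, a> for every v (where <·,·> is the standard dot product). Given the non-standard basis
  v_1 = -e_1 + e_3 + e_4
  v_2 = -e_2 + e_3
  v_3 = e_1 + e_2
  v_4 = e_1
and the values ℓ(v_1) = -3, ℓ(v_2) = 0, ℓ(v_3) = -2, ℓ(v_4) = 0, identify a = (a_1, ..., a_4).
a = (0, -2, -2, -1)

Write a = (a_1, ..., a_4) in the standard basis. For each basis vector v_i, ℓ(v_i) = <v_i, a> is a linear equation in the a_j's. Collect the n equations into a matrix system V a = ℓ, where row i of V is v_i (expressed in the standard basis). Since V is invertible (lower-triangular with 1s on the diagonal, up to permutation), solve by back-substitution:
  V =
[[-1, 0, 1, 1],
 [0, -1, 1, 0],
 [1, 1, 0, 0],
 [1, 0, 0, 0]]
  V a = (-3, 0, -2, 0)
Solving gives a = (0, -2, -2, -1).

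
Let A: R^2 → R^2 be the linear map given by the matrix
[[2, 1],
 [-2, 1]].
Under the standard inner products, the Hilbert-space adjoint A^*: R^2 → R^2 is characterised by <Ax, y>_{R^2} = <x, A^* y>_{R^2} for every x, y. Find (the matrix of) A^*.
A^* = A^T =
[[2, -2],
 [1, 1]]

For real matrices with standard dot products, the defining identity <Ax, y> = <x, A^* y> gives (Ax)^T y = x^T (A^*) y, i.e. x^T A^T y = x^T (A^*) y. Since this holds for all x, y, we must have A^* = A^T. Therefore
A^* =
[[2, -2],
 [1, 1]].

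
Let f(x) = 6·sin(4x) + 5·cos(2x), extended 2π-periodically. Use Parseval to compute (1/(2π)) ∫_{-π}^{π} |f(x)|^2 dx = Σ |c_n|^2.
Σ |c_n|^2 = 61/2

Expand |f|^2 and use orthogonality of {sin(nx), cos(mx)} on [-π, π]:
  ∫_{-π}^{π} sin(nx)^2 dx = π, ∫ cos(mx)^2 dx = π, and cross terms integrate to 0.
So ∫_{-π}^{π} f(x)^2 dx = 6^2 · π + 5^2 · π = (36 + 25)π.
Divide by 2π: (36 + 25)/2 = 61/2.
By Parseval, this equals Σ |c_n|^2.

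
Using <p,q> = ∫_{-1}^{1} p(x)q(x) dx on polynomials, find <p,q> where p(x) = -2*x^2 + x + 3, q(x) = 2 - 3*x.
<p,q> = 22/3

Expand the product: p(x)·q(x) = 6*x^3 - 7*x^2 - 7*x + 6.
∫_{-1}^{1} of each monomial x^k gives [2/(k+1) if k even, 0 if k odd]. Integrating term-by-term (or equivalently evaluating the antiderivative F(x) = 3*x^4/2 - 7*x^3/3 - 7*x^2/2 + 6*x at the endpoints):
  F(1) − F(−1) = 5/3 − (-17/3) = 22/3.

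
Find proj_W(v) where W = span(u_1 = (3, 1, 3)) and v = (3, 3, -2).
proj_W(v) = (18/19, 6/19, 18/19)

Set up U = [u_1 | ... | u_1] ∈ R^(3×1). The projector onto W = col(U) is P = U (U^T U)^(-1) U^T.
Compute U^T U =
  [19],
and U^T v = (6).
Solve U^T U · c = U^T v for the coefficients: c = (6/19). The projection is proj_W(v) = U c.
Check: (v - proj_W(v)) · u_1 = 0  (should be 0).
Result: proj_W(v) = (18/19, 6/19, 18/19).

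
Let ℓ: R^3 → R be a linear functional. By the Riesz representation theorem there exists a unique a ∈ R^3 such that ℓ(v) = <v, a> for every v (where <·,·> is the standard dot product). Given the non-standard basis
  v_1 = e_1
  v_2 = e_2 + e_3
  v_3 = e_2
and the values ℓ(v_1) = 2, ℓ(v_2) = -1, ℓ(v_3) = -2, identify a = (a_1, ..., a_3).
a = (2, -2, 1)

Write a = (a_1, ..., a_3) in the standard basis. For each basis vector v_i, ℓ(v_i) = <v_i, a> is a linear equation in the a_j's. Collect the n equations into a matrix system V a = ℓ, where row i of V is v_i (expressed in the standard basis). Since V is invertible (lower-triangular with 1s on the diagonal, up to permutation), solve by back-substitution:
  V =
[[1, 0, 0],
 [0, 1, 1],
 [0, 1, 0]]
  V a = (2, -1, -2)
Solving gives a = (2, -2, 1).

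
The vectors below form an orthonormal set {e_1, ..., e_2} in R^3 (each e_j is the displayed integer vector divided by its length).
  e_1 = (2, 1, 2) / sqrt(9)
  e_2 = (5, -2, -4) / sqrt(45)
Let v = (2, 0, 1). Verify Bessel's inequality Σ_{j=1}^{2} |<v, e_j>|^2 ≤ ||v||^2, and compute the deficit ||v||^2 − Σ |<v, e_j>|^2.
Σ |<v, e_j>|^2 = 24/5; ||v||^2 = 5; deficit = 1/5

Write each e_j = u_j / sqrt(<u_j, u_j>) where u_j is the displayed integer vector. Then <v, e_j> = <v, u_j> / sqrt(<u_j, u_j>), so |<v, e_j>|^2 = <v, u_j>^2 / <u_j, u_j>.
Coefficients: <v, e_1> = 6/sqrt(9), <v, e_2> = 6/sqrt(45).
Square and sum: Σ |<v, e_j>|^2 = 24/5.
Compute ||v||^2 = v·v = 5.
Deficit = 5 − 24/5 = 1/5 ≥ 0, confirming Bessel's inequality. (The deficit equals ||v − Σ <v,e_j> e_j||^2, the squared distance from v to span{e_j}.)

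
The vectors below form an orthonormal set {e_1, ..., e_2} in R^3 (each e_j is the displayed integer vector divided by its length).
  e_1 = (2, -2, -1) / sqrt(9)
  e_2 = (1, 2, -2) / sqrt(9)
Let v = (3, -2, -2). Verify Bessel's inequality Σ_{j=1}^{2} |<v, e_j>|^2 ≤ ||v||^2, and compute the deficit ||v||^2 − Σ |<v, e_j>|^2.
Σ |<v, e_j>|^2 = 17; ||v||^2 = 17; deficit = 0

Write each e_j = u_j / sqrt(<u_j, u_j>) where u_j is the displayed integer vector. Then <v, e_j> = <v, u_j> / sqrt(<u_j, u_j>), so |<v, e_j>|^2 = <v, u_j>^2 / <u_j, u_j>.
Coefficients: <v, e_1> = 12/sqrt(9), <v, e_2> = 3/sqrt(9).
Square and sum: Σ |<v, e_j>|^2 = 17.
Compute ||v||^2 = v·v = 17.
Deficit = 17 − 17 = 0 ≥ 0, confirming Bessel's inequality. (The deficit equals ||v − Σ <v,e_j> e_j||^2, the squared distance from v to span{e_j}.)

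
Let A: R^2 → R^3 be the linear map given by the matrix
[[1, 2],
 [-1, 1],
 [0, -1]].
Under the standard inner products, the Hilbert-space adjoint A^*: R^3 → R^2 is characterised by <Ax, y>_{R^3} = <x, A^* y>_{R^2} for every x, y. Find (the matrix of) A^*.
A^* = A^T =
[[1, -1, 0],
 [2, 1, -1]]

For real matrices with standard dot products, the defining identity <Ax, y> = <x, A^* y> gives (Ax)^T y = x^T (A^*) y, i.e. x^T A^T y = x^T (A^*) y. Since this holds for all x, y, we must have A^* = A^T. Therefore
A^* =
[[1, -1, 0],
 [2, 1, -1]].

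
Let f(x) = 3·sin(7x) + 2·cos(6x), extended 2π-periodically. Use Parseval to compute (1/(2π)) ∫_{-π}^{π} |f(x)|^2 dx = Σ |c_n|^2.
Σ |c_n|^2 = 13/2

Expand |f|^2 and use orthogonality of {sin(nx), cos(mx)} on [-π, π]:
  ∫_{-π}^{π} sin(nx)^2 dx = π, ∫ cos(mx)^2 dx = π, and cross terms integrate to 0.
So ∫_{-π}^{π} f(x)^2 dx = 3^2 · π + 2^2 · π = (9 + 4)π.
Divide by 2π: (9 + 4)/2 = 13/2.
By Parseval, this equals Σ |c_n|^2.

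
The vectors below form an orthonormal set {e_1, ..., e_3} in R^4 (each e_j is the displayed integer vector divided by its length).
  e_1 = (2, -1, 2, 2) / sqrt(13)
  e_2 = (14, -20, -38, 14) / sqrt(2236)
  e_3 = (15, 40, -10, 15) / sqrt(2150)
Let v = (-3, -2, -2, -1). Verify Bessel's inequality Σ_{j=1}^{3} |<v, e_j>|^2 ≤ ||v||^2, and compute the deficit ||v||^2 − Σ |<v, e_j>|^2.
Σ |<v, e_j>|^2 = 16; ||v||^2 = 18; deficit = 2

Write each e_j = u_j / sqrt(<u_j, u_j>) where u_j is the displayed integer vector. Then <v, e_j> = <v, u_j> / sqrt(<u_j, u_j>), so |<v, e_j>|^2 = <v, u_j>^2 / <u_j, u_j>.
Coefficients: <v, e_1> = -10/sqrt(13), <v, e_2> = 60/sqrt(2236), <v, e_3> = -120/sqrt(2150).
Square and sum: Σ |<v, e_j>|^2 = 16.
Compute ||v||^2 = v·v = 18.
Deficit = 18 − 16 = 2 ≥ 0, confirming Bessel's inequality. (The deficit equals ||v − Σ <v,e_j> e_j||^2, the squared distance from v to span{e_j}.)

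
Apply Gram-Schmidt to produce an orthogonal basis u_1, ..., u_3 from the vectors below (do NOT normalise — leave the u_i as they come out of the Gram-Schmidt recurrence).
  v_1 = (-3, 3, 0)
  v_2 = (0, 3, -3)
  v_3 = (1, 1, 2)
Orthogonal basis:
  u_1 = (-3, 3, 0)
  u_2 = (3/2, 3/2, -3)
  u_3 = (4/3, 4/3, 4/3)

Apply the Gram-Schmidt recurrence
  u_1 = v_1
  u_i = v_i − Σ_{j<i} ((v_i · u_j) / (u_j · u_j)) · u_j.

Step by step this gives:
  u_1 = (-3, 3, 0)
  u_2 = (3/2, 3/2, -3)
  u_3 = (4/3, 4/3, 4/3)

Orthogonality check:
  u_2 · u_1 = 0 (should be 0)
  u_3 · u_1 = 0 (should be 0)
  u_3 · u_2 = 0 (should be 0)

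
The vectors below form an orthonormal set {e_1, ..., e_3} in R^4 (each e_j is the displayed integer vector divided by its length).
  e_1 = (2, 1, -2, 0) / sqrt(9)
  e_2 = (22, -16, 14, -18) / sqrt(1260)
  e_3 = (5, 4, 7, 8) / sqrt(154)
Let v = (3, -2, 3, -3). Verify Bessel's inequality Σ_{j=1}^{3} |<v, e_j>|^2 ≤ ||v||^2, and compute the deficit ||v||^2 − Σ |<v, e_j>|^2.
Σ |<v, e_j>|^2 = 1673/55; ||v||^2 = 31; deficit = 32/55

Write each e_j = u_j / sqrt(<u_j, u_j>) where u_j is the displayed integer vector. Then <v, e_j> = <v, u_j> / sqrt(<u_j, u_j>), so |<v, e_j>|^2 = <v, u_j>^2 / <u_j, u_j>.
Coefficients: <v, e_1> = -2/sqrt(9), <v, e_2> = 194/sqrt(1260), <v, e_3> = 4/sqrt(154).
Square and sum: Σ |<v, e_j>|^2 = 1673/55.
Compute ||v||^2 = v·v = 31.
Deficit = 31 − 1673/55 = 32/55 ≥ 0, confirming Bessel's inequality. (The deficit equals ||v − Σ <v,e_j> e_j||^2, the squared distance from v to span{e_j}.)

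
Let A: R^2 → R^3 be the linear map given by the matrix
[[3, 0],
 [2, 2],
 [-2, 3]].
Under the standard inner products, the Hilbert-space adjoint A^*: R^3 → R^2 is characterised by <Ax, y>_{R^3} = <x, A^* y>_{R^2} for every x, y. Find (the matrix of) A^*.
A^* = A^T =
[[3, 2, -2],
 [0, 2, 3]]

For real matrices with standard dot products, the defining identity <Ax, y> = <x, A^* y> gives (Ax)^T y = x^T (A^*) y, i.e. x^T A^T y = x^T (A^*) y. Since this holds for all x, y, we must have A^* = A^T. Therefore
A^* =
[[3, 2, -2],
 [0, 2, 3]].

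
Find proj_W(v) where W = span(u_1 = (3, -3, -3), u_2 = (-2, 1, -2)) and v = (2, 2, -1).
proj_W(v) = (7/26, -4/13, -11/26)

Set up U = [u_1 | ... | u_2] ∈ R^(3×2). The projector onto W = col(U) is P = U (U^T U)^(-1) U^T.
Compute U^T U =
  [27, -3]
  [-3, 9],
and U^T v = (3, 0).
Solve U^T U · c = U^T v for the coefficients: c = (3/26, 1/26). The projection is proj_W(v) = U c.
Check: (v - proj_W(v)) · u_1 = 0  (should be 0).
Check: (v - proj_W(v)) · u_2 = 0  (should be 0).
Result: proj_W(v) = (7/26, -4/13, -11/26).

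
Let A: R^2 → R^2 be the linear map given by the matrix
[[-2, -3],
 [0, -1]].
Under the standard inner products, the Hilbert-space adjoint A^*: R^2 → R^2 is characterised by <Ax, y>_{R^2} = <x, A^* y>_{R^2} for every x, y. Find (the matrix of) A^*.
A^* = A^T =
[[-2, 0],
 [-3, -1]]

For real matrices with standard dot products, the defining identity <Ax, y> = <x, A^* y> gives (Ax)^T y = x^T (A^*) y, i.e. x^T A^T y = x^T (A^*) y. Since this holds for all x, y, we must have A^* = A^T. Therefore
A^* =
[[-2, 0],
 [-3, -1]].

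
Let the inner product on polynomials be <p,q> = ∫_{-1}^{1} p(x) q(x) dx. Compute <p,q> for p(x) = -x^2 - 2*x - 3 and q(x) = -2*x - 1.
<p,q> = 28/3

Expand the product: p(x)·q(x) = 2*x^3 + 5*x^2 + 8*x + 3.
∫_{-1}^{1} of each monomial x^k gives [2/(k+1) if k even, 0 if k odd]. Integrating term-by-term (or equivalently evaluating the antiderivative F(x) = x^4/2 + 5*x^3/3 + 4*x^2 + 3*x at the endpoints):
  F(1) − F(−1) = 55/6 − (-1/6) = 28/3.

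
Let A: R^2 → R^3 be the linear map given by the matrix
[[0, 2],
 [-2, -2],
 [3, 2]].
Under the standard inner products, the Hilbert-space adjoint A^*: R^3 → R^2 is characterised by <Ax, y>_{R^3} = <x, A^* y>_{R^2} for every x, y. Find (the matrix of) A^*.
A^* = A^T =
[[0, -2, 3],
 [2, -2, 2]]

For real matrices with standard dot products, the defining identity <Ax, y> = <x, A^* y> gives (Ax)^T y = x^T (A^*) y, i.e. x^T A^T y = x^T (A^*) y. Since this holds for all x, y, we must have A^* = A^T. Therefore
A^* =
[[0, -2, 3],
 [2, -2, 2]].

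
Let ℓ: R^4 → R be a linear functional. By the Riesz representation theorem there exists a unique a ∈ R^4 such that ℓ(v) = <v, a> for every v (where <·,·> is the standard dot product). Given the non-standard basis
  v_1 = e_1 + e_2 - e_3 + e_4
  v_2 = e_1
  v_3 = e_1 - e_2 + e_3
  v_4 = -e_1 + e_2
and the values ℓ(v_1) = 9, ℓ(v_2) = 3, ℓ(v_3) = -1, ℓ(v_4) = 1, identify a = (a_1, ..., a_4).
a = (3, 4, 0, 2)

Write a = (a_1, ..., a_4) in the standard basis. For each basis vector v_i, ℓ(v_i) = <v_i, a> is a linear equation in the a_j's. Collect the n equations into a matrix system V a = ℓ, where row i of V is v_i (expressed in the standard basis). Since V is invertible (lower-triangular with 1s on the diagonal, up to permutation), solve by back-substitution:
  V =
[[1, 1, -1, 1],
 [1, 0, 0, 0],
 [1, -1, 1, 0],
 [-1, 1, 0, 0]]
  V a = (9, 3, -1, 1)
Solving gives a = (3, 4, 0, 2).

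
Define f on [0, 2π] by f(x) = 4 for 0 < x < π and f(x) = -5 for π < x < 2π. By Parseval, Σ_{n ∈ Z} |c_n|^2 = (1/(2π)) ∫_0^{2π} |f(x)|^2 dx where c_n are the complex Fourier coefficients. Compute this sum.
Σ |c_n|^2 = 41/2

Parseval equates the L^2 energy of f (normalised by 1/(2π)) with the ℓ^2 sum of its Fourier coefficients: (1/(2π)) ∫_0^{2π} |f|^2 = Σ |c_n|^2.
Compute the left side: (1/(2π)) [∫_0^π 4^2 dx + ∫_π^{2π} (-5)^2 dx] = (1/(2π)) · (16π + 25π) = (16 + 25)/2 = 41/2.
So Σ_{n ∈ Z} |c_n|^2 = 41/2.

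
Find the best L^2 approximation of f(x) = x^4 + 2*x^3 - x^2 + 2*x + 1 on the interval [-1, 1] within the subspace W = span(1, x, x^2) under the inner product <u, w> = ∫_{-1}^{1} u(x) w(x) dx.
g(x) = -x^2/7 + 16*x/5 + 32/35

The best approximation g ∈ W is the orthogonal projection of f onto W. Writing g = a_0 + a_1 x + a_2 x^2, the coefficients solve the normal equations G · a = b where
  G_{ij} = <φ_i, φ_j> and b_i = <f, φ_i>, with φ_0 = 1, φ_1 = x, φ_2 = x^2.
G =
  [2, 0, 2/3]
  [0, 2/3, 0]
  [2/3, 0, 2/5],
b = (26/15, 32/15, 58/105).
Solving gives a_0 = 32/35, a_1 = 16/5, a_2 = -1/7, so
  g(x) = -x^2/7 + 16*x/5 + 32/35.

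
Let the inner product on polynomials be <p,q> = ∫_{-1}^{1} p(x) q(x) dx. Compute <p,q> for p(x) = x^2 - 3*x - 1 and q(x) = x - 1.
<p,q> = -2/3

Expand the product: p(x)·q(x) = x^3 - 4*x^2 + 2*x + 1.
∫_{-1}^{1} of each monomial x^k gives [2/(k+1) if k even, 0 if k odd]. Integrating term-by-term (or equivalently evaluating the antiderivative F(x) = x^4/4 - 4*x^3/3 + x^2 + x at the endpoints):
  F(1) − F(−1) = 11/12 − (19/12) = -2/3.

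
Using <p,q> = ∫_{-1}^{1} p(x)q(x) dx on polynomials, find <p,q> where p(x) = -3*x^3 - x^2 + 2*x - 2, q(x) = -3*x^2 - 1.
<p,q> = 148/15

Expand the product: p(x)·q(x) = 9*x^5 + 3*x^4 - 3*x^3 + 7*x^2 - 2*x + 2.
∫_{-1}^{1} of each monomial x^k gives [2/(k+1) if k even, 0 if k odd]. Integrating term-by-term (or equivalently evaluating the antiderivative F(x) = 3*x^6/2 + 3*x^5/5 - 3*x^4/4 + 7*x^3/3 - x^2 + 2*x at the endpoints):
  F(1) − F(−1) = 281/60 − (-311/60) = 148/15.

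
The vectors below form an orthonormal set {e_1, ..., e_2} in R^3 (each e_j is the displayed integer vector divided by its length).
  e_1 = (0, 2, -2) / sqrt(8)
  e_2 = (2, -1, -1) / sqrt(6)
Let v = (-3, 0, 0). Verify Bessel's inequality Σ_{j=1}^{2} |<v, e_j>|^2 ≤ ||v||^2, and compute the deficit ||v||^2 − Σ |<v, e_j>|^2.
Σ |<v, e_j>|^2 = 6; ||v||^2 = 9; deficit = 3

Write each e_j = u_j / sqrt(<u_j, u_j>) where u_j is the displayed integer vector. Then <v, e_j> = <v, u_j> / sqrt(<u_j, u_j>), so |<v, e_j>|^2 = <v, u_j>^2 / <u_j, u_j>.
Coefficients: <v, e_1> = 0/sqrt(8), <v, e_2> = -6/sqrt(6).
Square and sum: Σ |<v, e_j>|^2 = 6.
Compute ||v||^2 = v·v = 9.
Deficit = 9 − 6 = 3 ≥ 0, confirming Bessel's inequality. (The deficit equals ||v − Σ <v,e_j> e_j||^2, the squared distance from v to span{e_j}.)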